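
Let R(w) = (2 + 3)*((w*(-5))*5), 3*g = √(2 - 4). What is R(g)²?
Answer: -31250/9 ≈ -3472.2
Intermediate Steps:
g = I*√2/3 (g = √(2 - 4)/3 = √(-2)/3 = (I*√2)/3 = I*√2/3 ≈ 0.4714*I)
R(w) = -125*w (R(w) = 5*(-5*w*5) = 5*(-25*w) = -125*w)
R(g)² = (-125*I*√2/3)² = -31250/9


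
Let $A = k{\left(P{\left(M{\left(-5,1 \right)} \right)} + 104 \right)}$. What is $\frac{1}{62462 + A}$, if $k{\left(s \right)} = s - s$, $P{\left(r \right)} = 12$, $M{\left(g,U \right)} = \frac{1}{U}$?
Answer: $\frac{1}{62462} \approx 1.601 \cdot 10^{-5}$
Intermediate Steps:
$k{\left(s \right)} = 0$
$A = 0$
$\frac{1}{62462 + A} = \frac{1}{62462 + 0} = \frac{1}{62462}$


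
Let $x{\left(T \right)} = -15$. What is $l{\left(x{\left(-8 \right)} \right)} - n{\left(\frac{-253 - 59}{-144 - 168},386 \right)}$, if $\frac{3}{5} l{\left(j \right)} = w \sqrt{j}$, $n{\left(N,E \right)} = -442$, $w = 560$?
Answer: $442 + \frac{2800 i \sqrt{15}}{3} \approx 442.0 + 3614.8 i$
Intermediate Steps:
$l{\left(j \right)} = \frac{2800 \sqrt{j}}{3}$ ($l{\left(j \right)} = \frac{5 \cdot 560 \sqrt{j}}{3} = \frac{2800 \sqrt{j}}{3}$)
$l{\left(x{\left(-8 \right)} \right)} - n{\left(\frac{-253 - 59}{-144 - 168},386 \right)} = \frac{2800 \sqrt{-15}}{3} - -442 = \frac{2800 i \sqrt{15}}{3} + 442 = 442 + \frac{2800 i \sqrt{15}}{3}$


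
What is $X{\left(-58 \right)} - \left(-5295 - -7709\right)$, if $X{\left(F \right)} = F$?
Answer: $-2472$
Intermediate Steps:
$X{\left(-58 \right)} - \left(-5295 - -7709\right) = -58 - \left(-5295 - -7709\right) = -58 - \left(-5295 + 7709\right) = -58 - 2414 = -2472$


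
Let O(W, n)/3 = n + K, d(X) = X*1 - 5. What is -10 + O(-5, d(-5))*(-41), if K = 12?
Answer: -256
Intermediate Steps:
d(X) = -5 + X (d(X) = X - 5 = -5 + X)
O(W, n) = 36 + 3*n (O(W, n) = 3*(n + 12) = 3*(12 + n) = 36 + 3*n)
-10 + O(-5, d(-5))*(-41) = -10 + (36 + 3*(-5 - 5))*(-41) = -10 + (36 + 3*(-10))*(-41) = -10 + (36 - 30)*(-41) = -10 + 6*(-41) = -10 - 246 = -256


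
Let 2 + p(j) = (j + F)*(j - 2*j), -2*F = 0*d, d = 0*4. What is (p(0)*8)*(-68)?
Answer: 1088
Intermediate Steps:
d = 0
F = 0 (F = -0*0 = -½*0 = 0)
p(j) = -2 - j² (p(j) = -2 + (j + 0)*(j - 2*j) = -2 + j*(-j) = -2 - j²)
(p(0)*8)*(-68) = ((-2 - 1*0²)*8)*(-68) = ((-2 - 1*0)*8)*(-68) = ((-2 + 0)*8)*(-68) = -2*8*(-68) = -16*(-68) = 1088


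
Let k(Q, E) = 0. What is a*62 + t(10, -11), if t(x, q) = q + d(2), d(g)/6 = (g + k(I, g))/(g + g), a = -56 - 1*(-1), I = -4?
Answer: -3418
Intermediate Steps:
a = -55 (a = -56 + 1 = -55)
d(g) = 3 (d(g) = 6*((g + 0)/(g + g)) = 6*(g/((2*g))) = 6*(g*(1/(2*g))) = 6*(½) = 3)
t(x, q) = 3 + q (t(x, q) = q + 3 = 3 + q)
a*62 + t(10, -11) = -55*62 + (3 - 11) = -3410 - 8 = -3418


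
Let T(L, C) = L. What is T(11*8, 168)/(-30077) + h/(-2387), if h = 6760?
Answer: -203530576/71793799 ≈ -2.8349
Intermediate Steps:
T(11*8, 168)/(-30077) + h/(-2387) = (11*8)/(-30077) + 6760/(-2387) = 88*(-1/30077) + 6760*(-1/2387) = -88/30077 - 6760/2387 = -203530576/71793799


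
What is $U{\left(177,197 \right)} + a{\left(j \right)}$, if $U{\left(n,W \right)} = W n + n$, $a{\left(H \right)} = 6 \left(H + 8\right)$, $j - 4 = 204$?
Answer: $36342$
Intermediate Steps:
$j = 208$ ($j = 4 + 204 = 208$)
$a{\left(H \right)} = 48 + 6 H$ ($a{\left(H \right)} = 6 \left(8 + H\right) = 48 + 6 H$)
$U{\left(n,W \right)} = n + W n$
$U{\left(177,197 \right)} + a{\left(j \right)} = 177 \left(1 + 197\right) + \left(48 + 6 \cdot 208\right) = 177 \cdot 198 + \left(48 + 1248\right) = 35046 + 1296 = 36342$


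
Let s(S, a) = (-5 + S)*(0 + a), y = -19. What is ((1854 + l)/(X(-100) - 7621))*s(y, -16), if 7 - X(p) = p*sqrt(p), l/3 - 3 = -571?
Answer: -109641600/14743249 - 14400000*I/14743249 ≈ -7.4367 - 0.97672*I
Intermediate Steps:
l = -1704 (l = 9 + 3*(-571) = 9 - 1713 = -1704)
s(S, a) = a*(-5 + S) (s(S, a) = (-5 + S)*a = a*(-5 + S))
X(p) = 7 - p**(3/2) (X(p) = 7 - p*sqrt(p) = 7 - p**(3/2))
((1854 + l)/(X(-100) - 7621))*s(y, -16) = ((1854 - 1704)/((7 - (-100)**(3/2)) - 7621))*(-16*(-5 - 19)) = (150/((7 - (-1000)*I) - 7621))*(-16*(-24)) = (150/((7 + 1000*I) - 7621))*384 = (150/(-7614 + 1000*I))*384 = (150*((-7614 - 1000*I)/58972996))*384 = (75*(-7614 - 1000*I)/29486498)*384 = 14400*(-7614 - 1000*I)/14743249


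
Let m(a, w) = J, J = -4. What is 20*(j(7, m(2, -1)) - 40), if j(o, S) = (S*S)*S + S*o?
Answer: -2640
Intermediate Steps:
m(a, w) = -4
j(o, S) = S³ + S*o (j(o, S) = S²*S + S*o = S³ + S*o)
20*(j(7, m(2, -1)) - 40) = 20*(-4*(7 + (-4)²) - 40) = 20*(-4*(7 + 16) - 40) = 20*(-4*23 - 40) = 20*(-92 - 40) = 20*(-132) = -2640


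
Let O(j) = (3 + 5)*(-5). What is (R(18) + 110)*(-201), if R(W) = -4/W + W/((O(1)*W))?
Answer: -2647237/120 ≈ -22060.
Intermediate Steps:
O(j) = -40 (O(j) = 8*(-5) = -40)
R(W) = -1/40 - 4/W (R(W) = -4/W + W/((-40*W)) = -4/W + W*(-1/(40*W)) = -4/W - 1/40 = -1/40 - 4/W)
(R(18) + 110)*(-201) = ((1/40)*(-160 - 1*18)/18 + 110)*(-201) = ((1/40)*(1/18)*(-160 - 18) + 110)*(-201) = ((1/40)*(1/18)*(-178) + 110)*(-201) = (-89/360 + 110)*(-201) = (39511/360)*(-201) = -2647237/120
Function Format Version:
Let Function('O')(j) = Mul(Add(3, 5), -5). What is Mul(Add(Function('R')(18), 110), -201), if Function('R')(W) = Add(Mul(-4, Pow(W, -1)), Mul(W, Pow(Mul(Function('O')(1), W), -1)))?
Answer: Rational(-2647237, 120) ≈ -22060.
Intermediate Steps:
Function('O')(j) = -40 (Function('O')(j) = Mul(8, -5) = -40)
Function('R')(W) = Add(Rational(-1, 40), Mul(-4, Pow(W, -1))) (Function('R')(W) = Add(Mul(-4, Pow(W, -1)), Mul(W, Pow(Mul(-40, W), -1))) = Add(Mul(-4, Pow(W, -1)), Mul(W, Mul(Rational(-1, 40), Pow(W, -1)))) = Add(Mul(-4, Pow(W, -1)), Rational(-1, 40)) = Add(Rational(-1, 40), Mul(-4, Pow(W, -1))))
Mul(Add(Function('R')(18), 110), -201) = Mul(Add(Mul(Rational(1, 40), Pow(18, -1), Add(-160, Mul(-1, 18))), 110), -201) = Mul(Add(Mul(Rational(1, 40), Rational(1, 18), Add(-160, -18)), 110), -201) = Mul(Add(Mul(Rational(1, 40), Rational(1, 18), -178), 110), -201) = Mul(Add(Rational(-89, 360), 110), -201) = Mul(Rational(39511, 360), -201) = Rational(-2647237, 120)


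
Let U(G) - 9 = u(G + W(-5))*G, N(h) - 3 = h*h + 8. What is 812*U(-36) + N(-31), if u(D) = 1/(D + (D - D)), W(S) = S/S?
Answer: 45576/5 ≈ 9115.2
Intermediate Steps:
W(S) = 1
N(h) = 11 + h² (N(h) = 3 + (h*h + 8) = 3 + (h² + 8) = 3 + (8 + h²) = 11 + h²)
u(D) = 1/D (u(D) = 1/(D + 0) = 1/D)
U(G) = 9 + G/(1 + G) (U(G) = 9 + G/(G + 1) = 9 + G/(1 + G))
812*U(-36) + N(-31) = 812*((9 + 10*(-36))/(1 - 36)) + (11 + (-31)²) = 812*((9 - 360)/(-35)) + (11 + 961) = 812*(-1/35*(-351)) + 972 = 812*(351/35) + 972 = 40716/5 + 972 = 45576/5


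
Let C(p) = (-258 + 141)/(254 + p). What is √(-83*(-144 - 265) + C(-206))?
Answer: √543113/4 ≈ 184.24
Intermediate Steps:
C(p) = -117/(254 + p)
√(-83*(-144 - 265) + C(-206)) = √(-83*(-144 - 265) - 117/(254 - 206)) = √(-83*(-409) - 117/48) = √(33947 - 117*1/48) = √(33947 - 39/16) = √(543113/16) = √543113/4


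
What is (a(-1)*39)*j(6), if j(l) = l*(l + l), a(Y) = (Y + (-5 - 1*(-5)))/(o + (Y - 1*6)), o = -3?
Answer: 1404/5 ≈ 280.80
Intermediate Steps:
a(Y) = Y/(-9 + Y) (a(Y) = (Y + (-5 - 1*(-5)))/(-3 + (Y - 1*6)) = (Y + (-5 + 5))/(-3 + (Y - 6)) = (Y + 0)/(-3 + (-6 + Y)) = Y/(-9 + Y))
j(l) = 2*l² (j(l) = l*(2*l) = 2*l²)
(a(-1)*39)*j(6) = (-1/(-9 - 1)*39)*(2*6²) = (-1/(-10)*39)*(2*36) = (-1*(-⅒)*39)*72 = ((⅒)*39)*72 = (39/10)*72 = 1404/5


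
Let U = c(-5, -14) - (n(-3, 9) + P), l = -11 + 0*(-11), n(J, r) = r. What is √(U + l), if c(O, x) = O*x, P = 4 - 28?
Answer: √74 ≈ 8.6023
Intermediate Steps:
P = -24
l = -11 (l = -11 + 0 = -11)
U = 85 (U = -5*(-14) - (9 - 24) = 70 - 1*(-15) = 70 + 15 = 85)
√(U + l) = √(85 - 11) = √74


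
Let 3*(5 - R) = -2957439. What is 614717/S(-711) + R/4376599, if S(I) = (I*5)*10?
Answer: -2655323977583/155588094450 ≈ -17.066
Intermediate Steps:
R = 985818 (R = 5 - ⅓*(-2957439) = 5 + 985813 = 985818)
S(I) = 50*I (S(I) = (5*I)*10 = 50*I)
614717/S(-711) + R/4376599 = 614717/((50*(-711))) + 985818/4376599 = 614717/(-35550) + 985818*(1/4376599) = 614717*(-1/35550) + 985818/4376599 = -614717/35550 + 985818/4376599 = -2655323977583/155588094450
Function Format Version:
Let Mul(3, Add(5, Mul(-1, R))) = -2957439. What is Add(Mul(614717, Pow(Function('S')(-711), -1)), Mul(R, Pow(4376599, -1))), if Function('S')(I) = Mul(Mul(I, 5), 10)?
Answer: Rational(-2655323977583, 155588094450) ≈ -17.066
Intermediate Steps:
R = 985818 (R = Add(5, Mul(Rational(-1, 3), -2957439)) = Add(5, 985813) = 985818)
Function('S')(I) = Mul(50, I) (Function('S')(I) = Mul(Mul(5, I), 10) = Mul(50, I))
Add(Mul(614717, Pow(Function('S')(-711), -1)), Mul(R, Pow(4376599, -1))) = Add(Mul(614717, Pow(Mul(50, -711), -1)), Mul(985818, Pow(4376599, -1))) = Add(Mul(614717, Pow(-35550, -1)), Mul(985818, Rational(1, 4376599))) = Add(Mul(614717, Rational(-1, 35550)), Rational(985818, 4376599)) = Add(Rational(-614717, 35550), Rational(985818, 4376599)) = Rational(-2655323977583, 155588094450)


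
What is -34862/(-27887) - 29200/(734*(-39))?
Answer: 906130006/399146631 ≈ 2.2702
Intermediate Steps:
-34862/(-27887) - 29200/(734*(-39)) = -34862*(-1/27887) - 29200/(-28626) = 34862/27887 - 29200*(-1/28626) = 34862/27887 + 14600/14313 = 906130006/399146631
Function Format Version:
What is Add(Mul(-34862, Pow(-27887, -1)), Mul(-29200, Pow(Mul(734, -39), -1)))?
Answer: Rational(906130006, 399146631) ≈ 2.2702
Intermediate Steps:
Add(Mul(-34862, Pow(-27887, -1)), Mul(-29200, Pow(Mul(734, -39), -1))) = Add(Mul(-34862, Rational(-1, 27887)), Mul(-29200, Pow(-28626, -1))) = Add(Rational(34862, 27887), Mul(-29200, Rational(-1, 28626))) = Add(Rational(34862, 27887), Rational(14600, 14313)) = Rational(906130006, 399146631)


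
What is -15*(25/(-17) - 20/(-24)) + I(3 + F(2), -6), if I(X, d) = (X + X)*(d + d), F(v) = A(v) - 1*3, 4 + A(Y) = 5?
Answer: -491/34 ≈ -14.441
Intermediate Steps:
A(Y) = 1 (A(Y) = -4 + 5 = 1)
F(v) = -2 (F(v) = 1 - 1*3 = 1 - 3 = -2)
I(X, d) = 4*X*d (I(X, d) = (2*X)*(2*d) = 4*X*d)
-15*(25/(-17) - 20/(-24)) + I(3 + F(2), -6) = -15*(25/(-17) - 20/(-24)) + 4*(3 - 2)*(-6) = -15*(25*(-1/17) - 20*(-1/24)) + 4*1*(-6) = -15*(-25/17 + 5/6) - 24 = -15*(-65/102) - 24 = 325/34 - 24 = -491/34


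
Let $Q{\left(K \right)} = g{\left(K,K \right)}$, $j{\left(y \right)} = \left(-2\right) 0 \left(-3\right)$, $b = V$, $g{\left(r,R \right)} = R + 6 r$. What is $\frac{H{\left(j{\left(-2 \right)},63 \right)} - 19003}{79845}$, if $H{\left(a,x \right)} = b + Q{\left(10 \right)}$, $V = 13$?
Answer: $- \frac{3784}{15969} \approx -0.23696$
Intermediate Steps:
$b = 13$
$j{\left(y \right)} = 0$ ($j{\left(y \right)} = 0 \left(-3\right) = 0$)
$Q{\left(K \right)} = 7 K$ ($Q{\left(K \right)} = K + 6 K = 7 K$)
$H{\left(a,x \right)} = 83$ ($H{\left(a,x \right)} = 13 + 7 \cdot 10 = 13 + 70 = 83$)
$\frac{H{\left(j{\left(-2 \right)},63 \right)} - 19003}{79845} = \frac{83 - 19003}{79845} = \left(83 - 19003\right) \frac{1}{79845} = \left(-18920\right) \frac{1}{79845} = - \frac{3784}{15969}$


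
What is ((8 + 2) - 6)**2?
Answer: 16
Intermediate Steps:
((8 + 2) - 6)**2 = (10 - 6)**2 = 4**2 = 16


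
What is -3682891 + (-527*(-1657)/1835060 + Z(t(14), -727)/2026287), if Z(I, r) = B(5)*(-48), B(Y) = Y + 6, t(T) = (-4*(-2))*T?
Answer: -4564768754308705369/1239452740740 ≈ -3.6829e+6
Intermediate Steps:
t(T) = 8*T
B(Y) = 6 + Y
Z(I, r) = -528 (Z(I, r) = (6 + 5)*(-48) = 11*(-48) = -528)
-3682891 + (-527*(-1657)/1835060 + Z(t(14), -727)/2026287) = -3682891 + (-527*(-1657)/1835060 - 528/2026287) = -3682891 + (873239*(1/1835060) - 528*1/2026287) = -3682891 + (873239/1835060 - 176/675429) = -3682891 + 589487973971/1239452740740 = -4564768754308705369/1239452740740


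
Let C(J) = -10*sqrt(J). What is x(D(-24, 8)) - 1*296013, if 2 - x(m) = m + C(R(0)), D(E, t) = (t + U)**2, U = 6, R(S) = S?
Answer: -296207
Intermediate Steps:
D(E, t) = (6 + t)**2 (D(E, t) = (t + 6)**2 = (6 + t)**2)
x(m) = 2 - m (x(m) = 2 - (m - 10*sqrt(0)) = 2 - (m - 10*0) = 2 - (m + 0) = 2 - m)
x(D(-24, 8)) - 1*296013 = (2 - (6 + 8)**2) - 1*296013 = (2 - 1*14**2) - 296013 = (2 - 1*196) - 296013 = (2 - 196) - 296013 = -194 - 296013 = -296207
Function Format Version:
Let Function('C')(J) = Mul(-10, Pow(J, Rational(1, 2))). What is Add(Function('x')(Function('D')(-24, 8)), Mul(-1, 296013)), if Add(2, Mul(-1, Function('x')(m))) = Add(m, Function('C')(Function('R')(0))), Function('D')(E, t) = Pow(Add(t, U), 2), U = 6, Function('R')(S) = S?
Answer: -296207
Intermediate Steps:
Function('D')(E, t) = Pow(Add(6, t), 2) (Function('D')(E, t) = Pow(Add(t, 6), 2) = Pow(Add(6, t), 2))
Function('x')(m) = Add(2, Mul(-1, m)) (Function('x')(m) = Add(2, Mul(-1, Add(m, Mul(-10, Pow(0, Rational(1, 2)))))) = Add(2, Mul(-1, Add(m, Mul(-10, 0)))) = Add(2, Mul(-1, Add(m, 0))) = Add(2, Mul(-1, m)))
Add(Function('x')(Function('D')(-24, 8)), Mul(-1, 296013)) = Add(Add(2, Mul(-1, Pow(Add(6, 8), 2))), Mul(-1, 296013)) = Add(Add(2, Mul(-1, Pow(14, 2))), -296013) = Add(Add(2, Mul(-1, 196)), -296013) = Add(Add(2, -196), -296013) = Add(-194, -296013) = -296207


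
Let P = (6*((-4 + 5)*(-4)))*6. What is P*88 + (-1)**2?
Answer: -12671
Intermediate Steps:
P = -144 (P = (6*(1*(-4)))*6 = (6*(-4))*6 = -24*6 = -144)
P*88 + (-1)**2 = -144*88 + (-1)**2 = -12672 + 1 = -12671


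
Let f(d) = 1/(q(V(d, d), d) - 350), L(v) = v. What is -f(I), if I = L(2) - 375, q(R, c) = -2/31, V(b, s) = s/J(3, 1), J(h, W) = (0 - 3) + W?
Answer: 31/10852 ≈ 0.0028566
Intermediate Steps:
J(h, W) = -3 + W
V(b, s) = -s/2 (V(b, s) = s/(-3 + 1) = s/(-2) = s*(-½) = -s/2)
q(R, c) = -2/31 (q(R, c) = -2*1/31 = -2/31)
I = -373 (I = 2 - 375 = -373)
f(d) = -31/10852 (f(d) = 1/(-2/31 - 350) = 1/(-10852/31) = -31/10852)
-f(I) = -1*(-31/10852) = 31/10852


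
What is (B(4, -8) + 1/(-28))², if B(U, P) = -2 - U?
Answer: 28561/784 ≈ 36.430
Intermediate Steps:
(B(4, -8) + 1/(-28))² = ((-2 - 1*4) + 1/(-28))² = ((-2 - 4) - 1/28)² = (-6 - 1/28)² = (-169/28)² = 28561/784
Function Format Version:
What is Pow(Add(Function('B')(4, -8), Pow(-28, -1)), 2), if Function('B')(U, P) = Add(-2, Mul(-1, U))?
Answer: Rational(28561, 784) ≈ 36.430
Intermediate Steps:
Pow(Add(Function('B')(4, -8), Pow(-28, -1)), 2) = Pow(Add(Add(-2, Mul(-1, 4)), Pow(-28, -1)), 2) = Pow(Add(Add(-2, -4), Rational(-1, 28)), 2) = Pow(Add(-6, Rational(-1, 28)), 2) = Pow(Rational(-169, 28), 2) = Rational(28561, 784)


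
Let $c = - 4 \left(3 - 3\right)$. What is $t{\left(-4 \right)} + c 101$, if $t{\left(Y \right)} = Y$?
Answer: $-4$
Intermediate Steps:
$c = 0$ ($c = \left(-4\right) 0 = 0$)
$t{\left(-4 \right)} + c 101 = -4 + 0 \cdot 101 = -4 + 0 = -4$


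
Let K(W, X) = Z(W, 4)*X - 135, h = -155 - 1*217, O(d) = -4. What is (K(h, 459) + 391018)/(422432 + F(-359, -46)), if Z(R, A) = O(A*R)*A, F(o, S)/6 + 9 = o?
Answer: 383539/420224 ≈ 0.91270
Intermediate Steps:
F(o, S) = -54 + 6*o
h = -372 (h = -155 - 217 = -372)
Z(R, A) = -4*A
K(W, X) = -135 - 16*X (K(W, X) = (-4*4)*X - 135 = -16*X - 135 = -135 - 16*X)
(K(h, 459) + 391018)/(422432 + F(-359, -46)) = ((-135 - 16*459) + 391018)/(422432 + (-54 + 6*(-359))) = ((-135 - 7344) + 391018)/(422432 + (-54 - 2154)) = (-7479 + 391018)/(422432 - 2208) = 383539/420224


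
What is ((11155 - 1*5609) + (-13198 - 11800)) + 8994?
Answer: -10458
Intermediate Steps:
((11155 - 1*5609) + (-13198 - 11800)) + 8994 = ((11155 - 5609) - 24998) + 8994 = (5546 - 24998) + 8994 = -19452 + 8994 = -10458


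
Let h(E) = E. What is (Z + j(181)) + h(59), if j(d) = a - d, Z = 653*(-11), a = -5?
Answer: -7310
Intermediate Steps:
Z = -7183
j(d) = -5 - d
(Z + j(181)) + h(59) = (-7183 + (-5 - 1*181)) + 59 = (-7183 + (-5 - 181)) + 59 = (-7183 - 186) + 59 = -7369 + 59 = -7310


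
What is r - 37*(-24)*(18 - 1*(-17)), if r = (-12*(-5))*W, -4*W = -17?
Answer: 31335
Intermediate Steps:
W = 17/4 (W = -1/4*(-17) = 17/4 ≈ 4.2500)
r = 255 (r = -12*(-5)*(17/4) = 60*(17/4) = 255)
r - 37*(-24)*(18 - 1*(-17)) = 255 - 37*(-24)*(18 - 1*(-17)) = 255 - (-888)*(18 + 17) = 255 - (-888)*35 = 255 - 1*(-31080) = 255 + 31080 = 31335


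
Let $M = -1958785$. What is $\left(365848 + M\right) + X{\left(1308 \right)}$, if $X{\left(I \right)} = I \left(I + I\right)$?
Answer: $1828791$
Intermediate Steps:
$X{\left(I \right)} = 2 I^{2}$ ($X{\left(I \right)} = I 2 I = 2 I^{2}$)
$\left(365848 + M\right) + X{\left(1308 \right)} = \left(365848 - 1958785\right) + 2 \cdot 1308^{2} = -1592937 + 2 \cdot 1710864 = -1592937 + 3421728 = 1828791$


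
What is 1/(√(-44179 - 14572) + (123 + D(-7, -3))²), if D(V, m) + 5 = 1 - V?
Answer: 324/5145023 - I*√1199/36015161 ≈ 6.2973e-5 - 9.6145e-7*I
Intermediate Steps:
D(V, m) = -4 - V (D(V, m) = -5 + (1 - V) = -4 - V)
1/(√(-44179 - 14572) + (123 + D(-7, -3))²) = 1/(√(-44179 - 14572) + (123 + (-4 - 1*(-7)))²) = 1/(√(-58751) + (123 + (-4 + 7))²) = 1/(7*I*√1199 + (123 + 3)²) = 1/(7*I*√1199 + 126²) = 1/(7*I*√1199 + 15876) = 1/(15876 + 7*I*√1199)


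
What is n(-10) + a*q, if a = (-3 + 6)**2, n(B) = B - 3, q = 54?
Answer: 473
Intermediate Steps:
n(B) = -3 + B
a = 9 (a = 3**2 = 9)
n(-10) + a*q = (-3 - 10) + 9*54 = -13 + 486 = 473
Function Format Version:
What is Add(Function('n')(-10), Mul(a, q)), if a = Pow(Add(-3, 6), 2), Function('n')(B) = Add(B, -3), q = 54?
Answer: 473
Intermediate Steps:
Function('n')(B) = Add(-3, B)
a = 9 (a = Pow(3, 2) = 9)
Add(Function('n')(-10), Mul(a, q)) = Add(Add(-3, -10), Mul(9, 54)) = Add(-13, 486) = 473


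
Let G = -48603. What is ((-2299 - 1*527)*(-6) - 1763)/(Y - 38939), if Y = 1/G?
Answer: -738425379/1892552218 ≈ -0.39017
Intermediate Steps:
Y = -1/48603 (Y = 1/(-48603) = -1/48603 ≈ -2.0575e-5)
((-2299 - 1*527)*(-6) - 1763)/(Y - 38939) = ((-2299 - 1*527)*(-6) - 1763)/(-1/48603 - 38939) = ((-2299 - 527)*(-6) - 1763)/(-1892552218/48603) = (-2826*(-6) - 1763)*(-48603/1892552218) = (16956 - 1763)*(-48603/1892552218) = 15193*(-48603/1892552218) = -738425379/1892552218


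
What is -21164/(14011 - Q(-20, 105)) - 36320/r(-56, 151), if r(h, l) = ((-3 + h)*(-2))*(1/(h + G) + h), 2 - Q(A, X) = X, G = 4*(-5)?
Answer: 7081982254/1772457291 ≈ 3.9956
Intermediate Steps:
G = -20
Q(A, X) = 2 - X
r(h, l) = (6 - 2*h)*(h + 1/(-20 + h)) (r(h, l) = ((-3 + h)*(-2))*(1/(h - 20) + h) = (6 - 2*h)*(1/(-20 + h) + h) = (6 - 2*h)*(h + 1/(-20 + h)))
-21164/(14011 - Q(-20, 105)) - 36320/r(-56, 151) = -21164/(14011 - (2 - 1*105)) - 36320*(-20 - 56)/(2*(3 - 1*(-56)³ - 61*(-56) + 23*(-56)²)) = -21164/(14011 - (2 - 105)) - 36320*(-38/(3 - 1*(-175616) + 3416 + 23*3136)) = -21164/(14011 - 1*(-103)) - 36320*(-38/(3 + 175616 + 3416 + 72128)) = -21164/(14011 + 103) - 36320/(2*(-1/76)*251163) = -21164/14114 - 36320/(-251163/38) = -21164*1/14114 - 36320*(-38/251163) = -10582/7057 + 1380160/251163 = 7081982254/1772457291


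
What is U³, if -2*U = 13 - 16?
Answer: 27/8 ≈ 3.3750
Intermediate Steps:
U = 3/2 (U = -(13 - 16)/2 = -½*(-3) = 3/2 ≈ 1.5000)
U³ = (3/2)³ = 27/8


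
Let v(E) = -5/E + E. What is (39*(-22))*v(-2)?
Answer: -429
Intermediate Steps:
v(E) = E - 5/E
(39*(-22))*v(-2) = (39*(-22))*(-2 - 5/(-2)) = -858*(-2 - 5*(-1/2)) = -858*(-2 + 5/2) = -858*1/2 = -429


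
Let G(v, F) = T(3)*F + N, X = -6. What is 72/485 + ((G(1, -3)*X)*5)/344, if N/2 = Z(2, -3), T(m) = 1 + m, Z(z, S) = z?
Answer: 17646/20855 ≈ 0.84613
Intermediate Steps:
N = 4 (N = 2*2 = 4)
G(v, F) = 4 + 4*F (G(v, F) = (1 + 3)*F + 4 = 4*F + 4 = 4 + 4*F)
72/485 + ((G(1, -3)*X)*5)/344 = 72/485 + (((4 + 4*(-3))*(-6))*5)/344 = 72*(1/485) + (((4 - 12)*(-6))*5)*(1/344) = 72/485 + (-8*(-6)*5)*(1/344) = 72/485 + (48*5)*(1/344) = 72/485 + 240*(1/344) = 72/485 + 30/43 = 17646/20855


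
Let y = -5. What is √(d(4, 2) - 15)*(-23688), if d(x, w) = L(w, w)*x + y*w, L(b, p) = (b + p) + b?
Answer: -23688*I ≈ -23688.0*I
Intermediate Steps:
L(b, p) = p + 2*b
d(x, w) = -5*w + 3*w*x (d(x, w) = (w + 2*w)*x - 5*w = (3*w)*x - 5*w = 3*w*x - 5*w = -5*w + 3*w*x)
√(d(4, 2) - 15)*(-23688) = √(2*(-5 + 3*4) - 15)*(-23688) = √(2*(-5 + 12) - 15)*(-23688) = √(2*7 - 15)*(-23688) = √(14 - 15)*(-23688) = √(-1)*(-23688) = I*(-23688) = -23688*I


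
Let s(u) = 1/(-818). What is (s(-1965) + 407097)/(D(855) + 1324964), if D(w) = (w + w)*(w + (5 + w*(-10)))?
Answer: -333005345/9672797648 ≈ -0.034427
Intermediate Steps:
s(u) = -1/818
D(w) = 2*w*(5 - 9*w) (D(w) = (2*w)*(w + (5 - 10*w)) = (2*w)*(5 - 9*w) = 2*w*(5 - 9*w))
(s(-1965) + 407097)/(D(855) + 1324964) = (-1/818 + 407097)/(2*855*(5 - 9*855) + 1324964) = 333005345/(818*(2*855*(5 - 7695) + 1324964)) = 333005345/(818*(2*855*(-7690) + 1324964)) = 333005345/(818*(-13149900 + 1324964)) = (333005345/818)/(-11824936) = (333005345/818)*(-1/11824936) = -333005345/9672797648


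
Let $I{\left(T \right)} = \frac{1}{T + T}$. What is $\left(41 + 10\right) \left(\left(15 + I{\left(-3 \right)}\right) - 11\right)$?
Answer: $\frac{391}{2} \approx 195.5$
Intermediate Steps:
$I{\left(T \right)} = \frac{1}{2 T}$
$\left(41 + 10\right) \left(\left(15 + I{\left(-3 \right)}\right) - 11\right) = \left(41 + 10\right) \left(\left(15 + \frac{1}{2 \left(-3\right)}\right) - 11\right) = 51 \left(\left(15 + \frac{1}{2} \left(- \frac{1}{3}\right)\right) - 11\right) = 51 \left(\left(15 - \frac{1}{6}\right) - 11\right) = 51 \left(\frac{89}{6} - 11\right) = 51 \cdot \frac{23}{6} = \frac{391}{2}$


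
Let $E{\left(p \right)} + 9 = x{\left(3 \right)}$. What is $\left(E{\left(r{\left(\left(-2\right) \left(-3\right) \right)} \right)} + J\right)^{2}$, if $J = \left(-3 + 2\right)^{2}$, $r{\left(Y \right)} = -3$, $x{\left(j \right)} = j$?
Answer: $25$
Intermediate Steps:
$E{\left(p \right)} = -6$ ($E{\left(p \right)} = -9 + 3 = -6$)
$J = 1$ ($J = \left(-1\right)^{2} = 1$)
$\left(E{\left(r{\left(\left(-2\right) \left(-3\right) \right)} \right)} + J\right)^{2} = \left(-6 + 1\right)^{2} = \left(-5\right)^{2} = 25$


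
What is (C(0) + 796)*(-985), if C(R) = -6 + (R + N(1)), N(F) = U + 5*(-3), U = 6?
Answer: -769285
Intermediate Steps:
N(F) = -9 (N(F) = 6 + 5*(-3) = 6 - 15 = -9)
C(R) = -15 + R (C(R) = -6 + (R - 9) = -6 + (-9 + R) = -15 + R)
(C(0) + 796)*(-985) = ((-15 + 0) + 796)*(-985) = (-15 + 796)*(-985) = 781*(-985) = -769285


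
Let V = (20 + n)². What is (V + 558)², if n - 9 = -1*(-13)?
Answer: 5391684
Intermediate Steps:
n = 22 (n = 9 - 1*(-13) = 9 + 13 = 22)
V = 1764 (V = (20 + 22)² = 42² = 1764)
(V + 558)² = (1764 + 558)² = 2322² = 5391684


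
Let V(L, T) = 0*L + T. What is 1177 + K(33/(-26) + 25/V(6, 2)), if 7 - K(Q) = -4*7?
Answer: 1212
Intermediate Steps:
V(L, T) = T (V(L, T) = 0 + T = T)
K(Q) = 35 (K(Q) = 7 - (-4)*7 = 7 - 1*(-28) = 7 + 28 = 35)
1177 + K(33/(-26) + 25/V(6, 2)) = 1177 + 35 = 1212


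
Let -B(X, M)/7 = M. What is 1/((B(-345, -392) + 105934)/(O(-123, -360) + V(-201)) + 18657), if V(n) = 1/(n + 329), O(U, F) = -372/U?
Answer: 15913/867230985 ≈ 1.8349e-5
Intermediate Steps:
B(X, M) = -7*M
V(n) = 1/(329 + n)
1/((B(-345, -392) + 105934)/(O(-123, -360) + V(-201)) + 18657) = 1/((-7*(-392) + 105934)/(-372/(-123) + 1/(329 - 201)) + 18657) = 1/((2744 + 105934)/(-372*(-1/123) + 1/128) + 18657) = 1/(108678/(124/41 + 1/128) + 18657) = 1/(108678/(15913/5248) + 18657) = 1/(108678*(5248/15913) + 18657) = 1/(570342144/15913 + 18657) = 1/(867230985/15913) = 15913/867230985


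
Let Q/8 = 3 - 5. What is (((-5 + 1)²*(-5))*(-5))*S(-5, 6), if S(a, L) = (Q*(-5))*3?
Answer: 96000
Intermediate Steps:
Q = -16 (Q = 8*(3 - 5) = 8*(-2) = -16)
S(a, L) = 240 (S(a, L) = -16*(-5)*3 = 80*3 = 240)
(((-5 + 1)²*(-5))*(-5))*S(-5, 6) = (((-5 + 1)²*(-5))*(-5))*240 = (((-4)²*(-5))*(-5))*240 = ((16*(-5))*(-5))*240 = -80*(-5)*240 = 400*240 = 96000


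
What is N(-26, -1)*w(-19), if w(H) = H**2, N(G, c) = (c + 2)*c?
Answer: -361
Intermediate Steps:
N(G, c) = c*(2 + c) (N(G, c) = (2 + c)*c = c*(2 + c))
N(-26, -1)*w(-19) = -(2 - 1)*(-19)**2 = -1*1*361 = -1*361 = -361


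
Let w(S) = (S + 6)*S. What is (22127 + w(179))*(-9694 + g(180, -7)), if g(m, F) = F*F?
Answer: -532809090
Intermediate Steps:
w(S) = S*(6 + S) (w(S) = (6 + S)*S = S*(6 + S))
g(m, F) = F**2
(22127 + w(179))*(-9694 + g(180, -7)) = (22127 + 179*(6 + 179))*(-9694 + (-7)**2) = (22127 + 179*185)*(-9694 + 49) = (22127 + 33115)*(-9645) = 55242*(-9645) = -532809090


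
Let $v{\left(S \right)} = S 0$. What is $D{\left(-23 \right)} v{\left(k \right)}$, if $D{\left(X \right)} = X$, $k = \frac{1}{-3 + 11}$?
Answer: $0$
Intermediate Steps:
$k = \frac{1}{8} \approx 0.125$
$v{\left(S \right)} = 0$
$D{\left(-23 \right)} v{\left(k \right)} = \left(-23\right) 0 = 0$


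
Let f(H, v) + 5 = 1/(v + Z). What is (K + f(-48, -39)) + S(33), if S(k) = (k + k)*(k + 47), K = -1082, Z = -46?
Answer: 356404/85 ≈ 4193.0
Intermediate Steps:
f(H, v) = -5 + 1/(-46 + v) (f(H, v) = -5 + 1/(v - 46) = -5 + 1/(-46 + v))
S(k) = 2*k*(47 + k) (S(k) = (2*k)*(47 + k) = 2*k*(47 + k))
(K + f(-48, -39)) + S(33) = (-1082 + (231 - 5*(-39))/(-46 - 39)) + 2*33*(47 + 33) = (-1082 + (231 + 195)/(-85)) + 2*33*80 = (-1082 - 1/85*426) + 5280 = (-1082 - 426/85) + 5280 = -92396/85 + 5280 = 356404/85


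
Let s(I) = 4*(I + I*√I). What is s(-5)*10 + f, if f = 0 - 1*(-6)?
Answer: -194 - 200*I*√5 ≈ -194.0 - 447.21*I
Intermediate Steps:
f = 6 (f = 0 + 6 = 6)
s(I) = 4*I + 4*I^(3/2) (s(I) = 4*(I + I^(3/2)) = 4*I + 4*I^(3/2))
s(-5)*10 + f = (4*(-5) + 4*(-5)^(3/2))*10 + 6 = (-20 + 4*(-5*I*√5))*10 + 6 = (-20 - 20*I*√5)*10 + 6 = (-200 - 200*I*√5) + 6 = -194 - 200*I*√5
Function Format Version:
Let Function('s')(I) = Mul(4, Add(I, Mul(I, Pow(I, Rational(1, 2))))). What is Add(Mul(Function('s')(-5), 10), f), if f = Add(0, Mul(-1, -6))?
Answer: Add(-194, Mul(-200, I, Pow(5, Rational(1, 2)))) ≈ Add(-194.00, Mul(-447.21, I))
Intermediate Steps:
f = 6 (f = Add(0, 6) = 6)
Function('s')(I) = Add(Mul(4, I), Mul(4, Pow(I, Rational(3, 2)))) (Function('s')(I) = Mul(4, Add(I, Pow(I, Rational(3, 2)))) = Add(Mul(4, I), Mul(4, Pow(I, Rational(3, 2)))))
Add(Mul(Function('s')(-5), 10), f) = Add(Mul(Add(Mul(4, -5), Mul(4, Pow(-5, Rational(3, 2)))), 10), 6) = Add(Mul(Add(-20, Mul(4, Mul(-5, I, Pow(5, Rational(1, 2))))), 10), 6) = Add(Mul(Add(-20, Mul(-20, I, Pow(5, Rational(1, 2)))), 10), 6) = Add(Add(-200, Mul(-200, I, Pow(5, Rational(1, 2)))), 6) = Add(-194, Mul(-200, I, Pow(5, Rational(1, 2))))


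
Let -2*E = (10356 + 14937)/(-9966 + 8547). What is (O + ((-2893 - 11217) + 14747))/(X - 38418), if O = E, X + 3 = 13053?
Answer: -611033/23998128 ≈ -0.025462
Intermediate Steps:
X = 13050 (X = -3 + 13053 = 13050)
E = 8431/946 (E = -(10356 + 14937)/(2*(-9966 + 8547)) = -25293/(2*(-1419)) = -25293*(-1)/(2*1419) = -½*(-8431/473) = 8431/946 ≈ 8.9123)
O = 8431/946 ≈ 8.9123
(O + ((-2893 - 11217) + 14747))/(X - 38418) = (8431/946 + ((-2893 - 11217) + 14747))/(13050 - 38418) = (8431/946 + (-14110 + 14747))/(-25368) = (8431/946 + 637)*(-1/25368) = (611033/946)*(-1/25368) = -611033/23998128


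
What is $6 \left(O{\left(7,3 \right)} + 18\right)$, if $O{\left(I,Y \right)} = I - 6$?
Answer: $114$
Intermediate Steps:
$O{\left(I,Y \right)} = -6 + I$ ($O{\left(I,Y \right)} = I - 6 = -6 + I$)
$6 \left(O{\left(7,3 \right)} + 18\right) = 6 \left(\left(-6 + 7\right) + 18\right) = 6 \left(1 + 18\right) = 6 \cdot 19 = 114$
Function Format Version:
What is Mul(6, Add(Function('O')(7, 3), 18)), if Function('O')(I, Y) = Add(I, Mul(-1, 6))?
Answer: 114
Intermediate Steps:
Function('O')(I, Y) = Add(-6, I) (Function('O')(I, Y) = Add(I, -6) = Add(-6, I))
Mul(6, Add(Function('O')(7, 3), 18)) = Mul(6, Add(Add(-6, 7), 18)) = Mul(6, Add(1, 18)) = Mul(6, 19) = 114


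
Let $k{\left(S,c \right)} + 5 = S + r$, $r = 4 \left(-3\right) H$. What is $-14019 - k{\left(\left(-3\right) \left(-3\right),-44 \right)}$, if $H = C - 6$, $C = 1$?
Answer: $-14083$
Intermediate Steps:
$H = -5$ ($H = 1 - 6 = -5$)
$r = 60$ ($r = 4 \left(-3\right) \left(-5\right) = \left(-12\right) \left(-5\right) = 60$)
$k{\left(S,c \right)} = 55 + S$ ($k{\left(S,c \right)} = -5 + \left(S + 60\right) = -5 + \left(60 + S\right) = 55 + S$)
$-14019 - k{\left(\left(-3\right) \left(-3\right),-44 \right)} = -14019 - \left(55 - -9\right) = -14019 - \left(55 + 9\right) = -14019 - 64 = -14083$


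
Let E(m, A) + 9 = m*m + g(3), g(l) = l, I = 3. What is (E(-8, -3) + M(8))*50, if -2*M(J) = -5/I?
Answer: 8825/3 ≈ 2941.7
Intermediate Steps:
M(J) = 5/6 (M(J) = -(-5)/(2*3) = -1/2*(-5/3) = 5/6)
E(m, A) = -6 + m**2 (E(m, A) = -9 + (m*m + 3) = -9 + (m**2 + 3) = -9 + (3 + m**2) = -6 + m**2)
(E(-8, -3) + M(8))*50 = ((-6 + (-8)**2) + 5/6)*50 = ((-6 + 64) + 5/6)*50 = (58 + 5/6)*50 = (353/6)*50 = 8825/3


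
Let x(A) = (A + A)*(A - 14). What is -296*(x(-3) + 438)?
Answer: -159840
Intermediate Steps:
x(A) = 2*A*(-14 + A) (x(A) = (2*A)*(-14 + A) = 2*A*(-14 + A))
-296*(x(-3) + 438) = -296*(2*(-3)*(-14 - 3) + 438) = -296*(2*(-3)*(-17) + 438) = -296*(102 + 438) = -296*540 = -159840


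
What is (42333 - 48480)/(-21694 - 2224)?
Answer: 6147/23918 ≈ 0.25700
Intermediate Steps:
(42333 - 48480)/(-21694 - 2224) = -6147/(-23918) = -6147*(-1/23918) = 6147/23918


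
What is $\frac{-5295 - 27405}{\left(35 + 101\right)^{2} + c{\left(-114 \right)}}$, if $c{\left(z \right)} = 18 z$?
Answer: $- \frac{8175}{4111} \approx -1.9886$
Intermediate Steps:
$\frac{-5295 - 27405}{\left(35 + 101\right)^{2} + c{\left(-114 \right)}} = \frac{-5295 - 27405}{\left(35 + 101\right)^{2} + 18 \left(-114\right)} = - \frac{32700}{136^{2} - 2052} = - \frac{32700}{18496 - 2052} = - \frac{32700}{16444} = \left(-32700\right) \frac{1}{16444} = - \frac{8175}{4111}$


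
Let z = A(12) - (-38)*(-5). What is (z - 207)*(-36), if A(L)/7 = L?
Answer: 11268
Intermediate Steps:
A(L) = 7*L
z = -106 (z = 7*12 - (-38)*(-5) = 84 - 1*190 = 84 - 190 = -106)
(z - 207)*(-36) = (-106 - 207)*(-36) = -313*(-36) = 11268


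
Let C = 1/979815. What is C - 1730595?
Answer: -1695662939924/979815 ≈ -1.7306e+6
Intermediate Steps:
C = 1/979815 ≈ 1.0206e-6
C - 1730595 = 1/979815 - 1730595 = -1695662939924/979815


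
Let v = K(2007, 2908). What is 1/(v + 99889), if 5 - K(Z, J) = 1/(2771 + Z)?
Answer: 4778/477293531 ≈ 1.0011e-5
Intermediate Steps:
K(Z, J) = 5 - 1/(2771 + Z)
v = 23889/4778 (v = (13854 + 5*2007)/(2771 + 2007) = (13854 + 10035)/4778 = (1/4778)*23889 = 23889/4778 ≈ 4.9998)
1/(v + 99889) = 1/(23889/4778 + 99889) = 1/(477293531/4778) = 4778/477293531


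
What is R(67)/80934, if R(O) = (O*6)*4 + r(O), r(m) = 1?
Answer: 1609/80934 ≈ 0.019880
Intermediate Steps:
R(O) = 1 + 24*O (R(O) = (O*6)*4 + 1 = (6*O)*4 + 1 = 24*O + 1 = 1 + 24*O)
R(67)/80934 = (1 + 24*67)/80934 = (1 + 1608)*(1/80934) = 1609*(1/80934) = 1609/80934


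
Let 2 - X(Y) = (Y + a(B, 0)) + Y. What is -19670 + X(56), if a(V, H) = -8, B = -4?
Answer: -19772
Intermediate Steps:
X(Y) = 10 - 2*Y (X(Y) = 2 - ((Y - 8) + Y) = 2 - ((-8 + Y) + Y) = 2 - (-8 + 2*Y) = 2 + (8 - 2*Y) = 10 - 2*Y)
-19670 + X(56) = -19670 + (10 - 2*56) = -19670 + (10 - 112) = -19670 - 102 = -19772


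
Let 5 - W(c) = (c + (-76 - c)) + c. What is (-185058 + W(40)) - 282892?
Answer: -467909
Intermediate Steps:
W(c) = 81 - c (W(c) = 5 - ((c + (-76 - c)) + c) = 5 - (-76 + c) = 5 + (76 - c) = 81 - c)
(-185058 + W(40)) - 282892 = (-185058 + (81 - 1*40)) - 282892 = (-185058 + (81 - 40)) - 282892 = (-185058 + 41) - 282892 = -185017 - 282892 = -467909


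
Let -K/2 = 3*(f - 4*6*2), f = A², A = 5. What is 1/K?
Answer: 1/138 ≈ 0.0072464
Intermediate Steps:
f = 25 (f = 5² = 25)
K = 138 (K = -6*(25 - 4*6*2) = -6*(25 - 24*2) = -6*(25 - 48) = -6*(-23) = -2*(-69) = 138)
1/K = 1/138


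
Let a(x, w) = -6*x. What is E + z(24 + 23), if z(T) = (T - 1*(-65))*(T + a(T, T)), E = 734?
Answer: -25586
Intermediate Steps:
z(T) = -5*T*(65 + T) (z(T) = (T - 1*(-65))*(T - 6*T) = (T + 65)*(-5*T) = (65 + T)*(-5*T) = -5*T*(65 + T))
E + z(24 + 23) = 734 + 5*(24 + 23)*(-65 - (24 + 23)) = 734 + 5*47*(-65 - 1*47) = 734 + 5*47*(-65 - 47) = 734 + 5*47*(-112) = 734 - 26320 = -25586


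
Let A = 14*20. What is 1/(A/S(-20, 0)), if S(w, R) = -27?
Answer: -27/280 ≈ -0.096429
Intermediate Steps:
A = 280
1/(A/S(-20, 0)) = 1/(280/(-27)) = 1/(280*(-1/27)) = 1/(-280/27) = -27/280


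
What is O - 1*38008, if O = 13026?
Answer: -24982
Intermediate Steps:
O - 1*38008 = 13026 - 1*38008 = 13026 - 38008 = -24982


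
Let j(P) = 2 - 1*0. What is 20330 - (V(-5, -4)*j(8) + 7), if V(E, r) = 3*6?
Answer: 20287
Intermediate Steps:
j(P) = 2 (j(P) = 2 + 0 = 2)
V(E, r) = 18
20330 - (V(-5, -4)*j(8) + 7) = 20330 - (18*2 + 7) = 20330 - (36 + 7) = 20330 - 1*43 = 20330 - 43 = 20287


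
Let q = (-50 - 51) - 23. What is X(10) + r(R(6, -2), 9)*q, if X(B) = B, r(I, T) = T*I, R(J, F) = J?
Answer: -6686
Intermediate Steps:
r(I, T) = I*T
q = -124 (q = -101 - 23 = -124)
X(10) + r(R(6, -2), 9)*q = 10 + (6*9)*(-124) = 10 + 54*(-124) = 10 - 6696 = -6686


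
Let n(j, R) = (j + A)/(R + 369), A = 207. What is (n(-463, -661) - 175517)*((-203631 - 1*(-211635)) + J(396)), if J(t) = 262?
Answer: -105909588082/73 ≈ -1.4508e+9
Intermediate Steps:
n(j, R) = (207 + j)/(369 + R) (n(j, R) = (j + 207)/(R + 369) = (207 + j)/(369 + R))
(n(-463, -661) - 175517)*((-203631 - 1*(-211635)) + J(396)) = ((207 - 463)/(369 - 661) - 175517)*((-203631 - 1*(-211635)) + 262) = (-256/(-292) - 175517)*((-203631 + 211635) + 262) = (-1/292*(-256) - 175517)*(8004 + 262) = (64/73 - 175517)*8266 = -12812677/73*8266 = -105909588082/73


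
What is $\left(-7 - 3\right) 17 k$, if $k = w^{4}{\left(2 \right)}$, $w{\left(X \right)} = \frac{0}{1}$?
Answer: $0$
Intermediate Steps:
$w{\left(X \right)} = 0$ ($w{\left(X \right)} = 0 \cdot 1 = 0$)
$k = 0$ ($k = 0^{4} = 0$)
$\left(-7 - 3\right) 17 k = \left(-7 - 3\right) 17 \cdot 0 = \left(-10\right) 17 \cdot 0 = \left(-170\right) 0 = 0$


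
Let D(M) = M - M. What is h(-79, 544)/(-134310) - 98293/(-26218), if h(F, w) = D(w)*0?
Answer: 98293/26218 ≈ 3.7491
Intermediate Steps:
D(M) = 0
h(F, w) = 0 (h(F, w) = 0*0 = 0)
h(-79, 544)/(-134310) - 98293/(-26218) = 0/(-134310) - 98293/(-26218) = 0*(-1/134310) - 98293*(-1/26218) = 0 + 98293/26218 = 98293/26218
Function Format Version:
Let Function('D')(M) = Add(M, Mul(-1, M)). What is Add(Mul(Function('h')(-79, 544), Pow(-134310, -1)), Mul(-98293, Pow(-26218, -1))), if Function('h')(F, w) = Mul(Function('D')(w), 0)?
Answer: Rational(98293, 26218) ≈ 3.7491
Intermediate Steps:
Function('D')(M) = 0
Function('h')(F, w) = 0 (Function('h')(F, w) = Mul(0, 0) = 0)
Add(Mul(Function('h')(-79, 544), Pow(-134310, -1)), Mul(-98293, Pow(-26218, -1))) = Add(Mul(0, Pow(-134310, -1)), Mul(-98293, Pow(-26218, -1))) = Add(Mul(0, Rational(-1, 134310)), Mul(-98293, Rational(-1, 26218))) = Add(0, Rational(98293, 26218)) = Rational(98293, 26218)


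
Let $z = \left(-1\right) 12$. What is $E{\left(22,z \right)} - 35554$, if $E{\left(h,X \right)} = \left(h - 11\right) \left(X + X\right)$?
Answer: $-35818$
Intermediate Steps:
$z = -12$
$E{\left(h,X \right)} = 2 X \left(-11 + h\right)$ ($E{\left(h,X \right)} = \left(-11 + h\right) 2 X = 2 X \left(-11 + h\right)$)
$E{\left(22,z \right)} - 35554 = 2 \left(-12\right) \left(-11 + 22\right) - 35554 = 2 \left(-12\right) 11 - 35554 = -264 - 35554 = -35818$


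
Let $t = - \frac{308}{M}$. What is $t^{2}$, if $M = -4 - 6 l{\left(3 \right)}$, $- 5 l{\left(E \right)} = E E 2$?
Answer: $\frac{1225}{4} \approx 306.25$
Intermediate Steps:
$l{\left(E \right)} = - \frac{2 E^{2}}{5}$ ($l{\left(E \right)} = - \frac{E E 2}{5} = - \frac{E^{2} \cdot 2}{5} = - \frac{2 E^{2}}{5}$)
$M = \frac{88}{5}$ ($M = -4 - 6 \left(- \frac{2 \cdot 3^{2}}{5}\right) = -4 - 6 \left(\left(- \frac{2}{5}\right) 9\right) = -4 - - \frac{108}{5} = -4 + \frac{108}{5} = \frac{88}{5} \approx 17.6$)
$t = - \frac{35}{2}$ ($t = - \frac{308}{\frac{88}{5}} = \left(-308\right) \frac{5}{88} = - \frac{35}{2} \approx -17.5$)
$t^{2} = \left(- \frac{35}{2}\right)^{2} = \frac{1225}{4}$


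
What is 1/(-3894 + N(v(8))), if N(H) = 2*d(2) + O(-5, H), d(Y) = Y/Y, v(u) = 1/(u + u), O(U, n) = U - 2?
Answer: -1/3899 ≈ -0.00025648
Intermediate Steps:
O(U, n) = -2 + U
v(u) = 1/(2*u)
d(Y) = 1
N(H) = -5 (N(H) = 2*1 + (-2 - 5) = 2 - 7 = -5)
1/(-3894 + N(v(8))) = 1/(-3894 - 5) = 1/(-3899) = -1/3899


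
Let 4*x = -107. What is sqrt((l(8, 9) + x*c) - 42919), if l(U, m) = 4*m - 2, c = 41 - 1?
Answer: I*sqrt(43955) ≈ 209.65*I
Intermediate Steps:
x = -107/4 (x = (1/4)*(-107) = -107/4 ≈ -26.750)
c = 40
l(U, m) = -2 + 4*m
sqrt((l(8, 9) + x*c) - 42919) = sqrt(((-2 + 4*9) - 107/4*40) - 42919) = sqrt(((-2 + 36) - 1070) - 42919) = sqrt((34 - 1070) - 42919) = sqrt(-1036 - 42919) = sqrt(-43955) = I*sqrt(43955)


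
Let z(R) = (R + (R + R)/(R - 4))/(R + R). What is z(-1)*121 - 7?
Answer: 293/10 ≈ 29.300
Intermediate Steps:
z(R) = (R + 2*R/(-4 + R))/(2*R) (z(R) = (R + (2*R)/(-4 + R))/((2*R)) = (R + 2*R/(-4 + R))*(1/(2*R)) = (R + 2*R/(-4 + R))/(2*R))
z(-1)*121 - 7 = ((-2 - 1)/(2*(-4 - 1)))*121 - 7 = ((1/2)*(-3)/(-5))*121 - 7 = ((1/2)*(-1/5)*(-3))*121 - 7 = (3/10)*121 - 7 = 363/10 - 7 = 293/10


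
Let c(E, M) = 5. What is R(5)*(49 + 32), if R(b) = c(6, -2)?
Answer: 405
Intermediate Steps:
R(b) = 5
R(5)*(49 + 32) = 5*(49 + 32) = 5*81 = 405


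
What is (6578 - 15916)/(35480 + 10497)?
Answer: -406/1999 ≈ -0.20310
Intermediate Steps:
(6578 - 15916)/(35480 + 10497) = -9338/45977 = -9338*1/45977 = -406/1999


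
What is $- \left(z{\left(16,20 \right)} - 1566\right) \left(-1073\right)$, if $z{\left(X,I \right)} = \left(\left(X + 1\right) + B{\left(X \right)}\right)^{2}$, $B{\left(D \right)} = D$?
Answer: $-511821$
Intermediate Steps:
$z{\left(X,I \right)} = \left(1 + 2 X\right)^{2}$ ($z{\left(X,I \right)} = \left(\left(X + 1\right) + X\right)^{2} = \left(\left(1 + X\right) + X\right)^{2} = \left(1 + 2 X\right)^{2}$)
$- \left(z{\left(16,20 \right)} - 1566\right) \left(-1073\right) = - \left(\left(1 + 2 \cdot 16\right)^{2} - 1566\right) \left(-1073\right) = - \left(\left(1 + 32\right)^{2} - 1566\right) \left(-1073\right) = - \left(33^{2} - 1566\right) \left(-1073\right) = - \left(1089 - 1566\right) \left(-1073\right) = - \left(-477\right) \left(-1073\right) = \left(-1\right) 511821 = -511821$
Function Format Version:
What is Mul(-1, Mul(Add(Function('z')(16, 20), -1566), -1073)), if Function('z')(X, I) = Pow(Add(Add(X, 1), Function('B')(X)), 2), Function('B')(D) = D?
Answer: -511821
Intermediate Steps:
Function('z')(X, I) = Pow(Add(1, Mul(2, X)), 2) (Function('z')(X, I) = Pow(Add(Add(X, 1), X), 2) = Pow(Add(Add(1, X), X), 2) = Pow(Add(1, Mul(2, X)), 2))
Mul(-1, Mul(Add(Function('z')(16, 20), -1566), -1073)) = Mul(-1, Mul(Add(Pow(Add(1, Mul(2, 16)), 2), -1566), -1073)) = Mul(-1, Mul(Add(Pow(Add(1, 32), 2), -1566), -1073)) = Mul(-1, Mul(Add(Pow(33, 2), -1566), -1073)) = Mul(-1, Mul(Add(1089, -1566), -1073)) = Mul(-1, Mul(-477, -1073)) = Mul(-1, 511821) = -511821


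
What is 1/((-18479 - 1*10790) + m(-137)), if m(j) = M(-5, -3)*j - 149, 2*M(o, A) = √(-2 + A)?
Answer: -117672/3461768741 + 274*I*√5/3461768741 ≈ -3.3992e-5 + 1.7699e-7*I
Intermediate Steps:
M(o, A) = √(-2 + A)/2
m(j) = -149 + I*j*√5/2 (m(j) = (√(-2 - 3)/2)*j - 149 = (√(-5)/2)*j - 149 = ((I*√5)/2)*j - 149 = (I*√5/2)*j - 149 = I*j*√5/2 - 149 = -149 + I*j*√5/2)
1/((-18479 - 1*10790) + m(-137)) = 1/((-18479 - 1*10790) + (-149 + (½)*I*(-137)*√5)) = 1/((-18479 - 10790) + (-149 - 137*I*√5/2)) = 1/(-29269 + (-149 - 137*I*√5/2)) = 1/(-29418 - 137*I*√5/2)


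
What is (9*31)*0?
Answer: 0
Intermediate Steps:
(9*31)*0 = 279*0 = 0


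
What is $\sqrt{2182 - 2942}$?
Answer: $2 i \sqrt{190} \approx 27.568 i$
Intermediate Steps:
$\sqrt{2182 - 2942} = \sqrt{-760} = 2 i \sqrt{190}$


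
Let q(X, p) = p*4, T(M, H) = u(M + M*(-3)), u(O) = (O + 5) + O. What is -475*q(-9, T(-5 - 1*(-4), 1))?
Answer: -17100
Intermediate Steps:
u(O) = 5 + 2*O (u(O) = (5 + O) + O = 5 + 2*O)
T(M, H) = 5 - 4*M (T(M, H) = 5 + 2*(M + M*(-3)) = 5 + 2*(M - 3*M) = 5 + 2*(-2*M) = 5 - 4*M)
q(X, p) = 4*p
-475*q(-9, T(-5 - 1*(-4), 1)) = -1900*(5 - 4*(-5 - 1*(-4))) = -1900*(5 - 4*(-5 + 4)) = -1900*(5 - 4*(-1)) = -1900*(5 + 4) = -1900*9 = -475*36 = -17100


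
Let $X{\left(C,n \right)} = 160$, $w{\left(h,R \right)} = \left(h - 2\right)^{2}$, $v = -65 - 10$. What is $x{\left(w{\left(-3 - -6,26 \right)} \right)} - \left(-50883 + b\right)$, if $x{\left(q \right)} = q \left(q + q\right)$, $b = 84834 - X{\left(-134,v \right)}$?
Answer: $-33789$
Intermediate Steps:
$v = -75$
$w{\left(h,R \right)} = \left(-2 + h\right)^{2}$
$b = 84674$ ($b = 84834 - 160 = 84674$)
$x{\left(q \right)} = 2 q^{2}$ ($x{\left(q \right)} = q 2 q = 2 q^{2}$)
$x{\left(w{\left(-3 - -6,26 \right)} \right)} - \left(-50883 + b\right) = 2 \left(\left(-2 - -3\right)^{2}\right)^{2} + \left(50883 - 84674\right) = 2 \left(\left(-2 + \left(-3 + 6\right)\right)^{2}\right)^{2} + \left(50883 - 84674\right) = 2 \left(\left(-2 + 3\right)^{2}\right)^{2} - 33791 = 2 \left(1^{2}\right)^{2} - 33791 = 2 \cdot 1^{2} - 33791 = 2 \cdot 1 - 33791 = 2 - 33791 = -33789$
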